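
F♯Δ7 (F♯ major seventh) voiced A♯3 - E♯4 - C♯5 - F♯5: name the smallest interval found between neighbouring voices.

Adjacent intervals: A♯3→E♯4 = perfect fifth; E♯4→C♯5 = minor sixth; C♯5→F♯5 = perfect fourth.
The smallest is C♯5 to F♯5, a perfect fourth (5 semitones).

P4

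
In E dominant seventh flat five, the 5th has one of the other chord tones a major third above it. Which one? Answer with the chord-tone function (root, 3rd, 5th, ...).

E7b5: E, G#, Bb, D.
The 5th is Bb. A major third above Bb is D.
D is the chord's 7th.

7th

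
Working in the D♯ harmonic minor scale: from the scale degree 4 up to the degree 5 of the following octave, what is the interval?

Spelling the D♯ harmonic minor scale: D♯ E♯ F♯ G♯ A♯ B C𝄪.
So we need the interval from G♯ up to A♯.
G♯ up to A♯ spans 9 letter names and 14 semitones — a major ninth.

major ninth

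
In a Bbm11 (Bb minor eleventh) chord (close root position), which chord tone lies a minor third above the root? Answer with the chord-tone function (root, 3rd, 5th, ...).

3rd

Bbm11 is spelled Bb Db F Ab C Eb.
The root is Bb. A minor third above Bb is Db.
Db is the chord's 3rd.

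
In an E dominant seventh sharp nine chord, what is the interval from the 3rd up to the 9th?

major seventh

Spelling the chord: E, G♯, B, D, F𝄪.
That puts G♯ below F𝄪.
Counting 7 letters and 11 half steps from G♯ gives a major seventh.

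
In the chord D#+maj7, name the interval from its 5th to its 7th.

m3

Spelling the chord: D#, F##, A##, C##.
That puts A## below C##.
From A## to C##: 3 semitones over a third = minor.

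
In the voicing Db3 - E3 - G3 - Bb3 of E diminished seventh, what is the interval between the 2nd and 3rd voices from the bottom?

minor 3rd

Those voices are E3 and G3.
E up to G is 3 semitones, a half step narrower than a major third, so the interval is minor.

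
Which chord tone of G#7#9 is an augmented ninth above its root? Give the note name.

A##

G#7#9 (G# dominant seventh sharp nine) is spelled G#-B#-D#-F#-A##.
The root is G#. An augmented ninth above G# is A##.
A## is the chord's 9th.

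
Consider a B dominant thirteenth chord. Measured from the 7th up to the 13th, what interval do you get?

major seventh

The chord tones of B13 (B dominant thirteenth) are B, D♯, F♯, A, C♯, G♯.
So we need the interval from A up to G♯.
Counting 7 letters and 11 half steps from A gives a major seventh.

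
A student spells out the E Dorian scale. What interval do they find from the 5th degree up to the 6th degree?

major second

E dorian: E F# G A B C# D.
So we need the interval from B up to C#.
Counting 2 letters and 2 half steps from B gives a major second.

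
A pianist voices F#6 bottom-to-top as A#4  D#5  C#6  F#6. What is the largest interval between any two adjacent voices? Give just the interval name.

Adjacent intervals: A#4→D#5 = perfect fourth; D#5→C#6 = minor seventh; C#6→F#6 = perfect fourth.
The largest is D#5 to C#6, a minor seventh (10 semitones).

minor seventh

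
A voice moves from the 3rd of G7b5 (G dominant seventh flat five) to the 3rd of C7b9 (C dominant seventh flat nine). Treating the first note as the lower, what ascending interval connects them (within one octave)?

The 3rd of G7b5 (G dominant seventh flat five) is B; the 3rd of C7b9 (C dominant seventh flat nine) is E.
From B to E is 5 semitones, exactly the perfect fourth.

perfect fourth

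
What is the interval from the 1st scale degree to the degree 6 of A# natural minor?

minor sixth

A# natural minor: A# B# C# D# E# F# G#.
That puts A# below F#.
A# up to F# is 8 semitones, a half step narrower than a major sixth, so the interval is minor.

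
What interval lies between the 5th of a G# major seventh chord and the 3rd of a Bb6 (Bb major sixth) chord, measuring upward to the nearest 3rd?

The 5th of G# major seventh is D#; the 3rd of Bb6 (Bb major sixth) is D.
D# up to D is 11 semitones, a half step narrower than a perfect octave, so the interval is diminished.

d8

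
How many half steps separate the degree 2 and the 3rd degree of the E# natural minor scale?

The scale is E# F## G# A# B# C# D#.
F## up to G# is a minor second — 1 semitone.

1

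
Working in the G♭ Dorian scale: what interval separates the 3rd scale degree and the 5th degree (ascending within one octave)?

major third

G♭ dorian: G♭ A♭ B𝄫 C♭ D♭ E♭ F♭.
So we need the interval from B𝄫 up to D♭.
B𝄫 up to D♭ spans 3 letter names and 4 semitones — a major third.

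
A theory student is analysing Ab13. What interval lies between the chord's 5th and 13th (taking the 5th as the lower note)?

Ab13 (Ab dominant thirteenth): Ab-C-Eb-Gb-Bb-F.
5th = Eb; 13th = F.
Counting 9 letters and 14 half steps from Eb gives a major ninth.

major 9th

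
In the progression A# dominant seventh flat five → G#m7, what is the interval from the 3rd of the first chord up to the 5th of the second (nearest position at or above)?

The 3rd of A# dominant seventh flat five is C##; the 5th of G#m7 is D#.
C## up to D# is 1 semitone, a half step narrower than a major second, so the interval is minor.

minor 2nd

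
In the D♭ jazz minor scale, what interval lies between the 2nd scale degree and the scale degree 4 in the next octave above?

m10

D♭ melodic minor: D♭ E♭ F♭ G♭ A♭ B♭ C.
2nd scale degree = E♭; degree 4 (up an octave) = G♭.
10 letter names make it a tenth; at 15 semitones (a half step narrower than major) the quality is minor.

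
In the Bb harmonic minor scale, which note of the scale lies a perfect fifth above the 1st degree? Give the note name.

The scale is Bb C Db Eb F Gb A.
The 1st degree is Bb; a perfect fifth above that is F — scale degree 5.

F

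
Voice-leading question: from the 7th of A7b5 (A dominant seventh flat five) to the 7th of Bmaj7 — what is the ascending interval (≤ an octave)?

The 7th of A7b5 (A dominant seventh flat five) is G; the 7th of Bmaj7 is A#.
From G to A#: 3 semitones over a second = augmented.

augmented second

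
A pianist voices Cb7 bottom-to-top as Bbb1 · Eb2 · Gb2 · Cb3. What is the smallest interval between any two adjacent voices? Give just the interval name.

Adjacent intervals: Bbb1→Eb2 = augmented fourth; Eb2→Gb2 = minor third; Gb2→Cb3 = perfect fourth.
The smallest is Eb2 to Gb2, a minor third (3 semitones).

m3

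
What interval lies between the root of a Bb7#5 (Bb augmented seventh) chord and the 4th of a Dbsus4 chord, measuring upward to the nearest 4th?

minor sixth

Bb7#5 (Bb augmented seventh) has Bb as its root, and Dbsus4 has Gb as its 4th.
6 letter names make it a sixth; at 8 semitones (a half step narrower than major) the quality is minor.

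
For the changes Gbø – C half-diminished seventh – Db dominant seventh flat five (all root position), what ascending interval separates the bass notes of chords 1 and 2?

augmented fourth

The roots are Gb and C.
Gb up to C is 6 semitones, a half step wider than a perfect fourth, so the interval is augmented.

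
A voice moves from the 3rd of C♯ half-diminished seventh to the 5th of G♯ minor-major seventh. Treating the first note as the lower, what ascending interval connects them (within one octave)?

C♯ half-diminished seventh has E as its 3rd, and G♯ minor-major seventh has D♯ as its 5th.
E up to D♯ spans 7 letter names and 11 semitones — a major seventh.

major seventh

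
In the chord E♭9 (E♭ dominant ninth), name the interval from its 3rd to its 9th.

Spelling the chord: E♭ G B♭ D♭ F.
That puts G below F.
From G to F: 10 semitones over a seventh = minor.

minor 7th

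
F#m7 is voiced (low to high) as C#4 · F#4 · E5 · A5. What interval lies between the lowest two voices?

Those voices are C#4 and F#4.
C# up to F# spans 4 letter names and 5 semitones — a perfect fourth.

perfect 4th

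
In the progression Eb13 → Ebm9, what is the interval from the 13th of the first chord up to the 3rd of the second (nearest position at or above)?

Eb13 has C as its 13th, and Ebm9 has Gb as its 3rd.
C up to Gb is 6 semitones, a half step narrower than a perfect fifth, so the interval is diminished.

diminished fifth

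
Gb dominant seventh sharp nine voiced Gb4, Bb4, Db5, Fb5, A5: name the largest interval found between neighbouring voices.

augmented 3rd

Adjacent intervals: Gb4→Bb4 = major third; Bb4→Db5 = minor third; Db5→Fb5 = minor third; Fb5→A5 = augmented third.
The largest is Fb5 to A5, an augmented third (5 semitones).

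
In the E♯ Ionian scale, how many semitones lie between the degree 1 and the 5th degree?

The scale is E♯ F𝄪 G𝄪 A♯ B♯ C𝄪 D𝄪.
E♯ up to B♯ is a perfect fifth — 7 semitones.

7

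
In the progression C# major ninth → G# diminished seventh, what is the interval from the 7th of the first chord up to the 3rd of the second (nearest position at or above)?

The 7th of C# major ninth is B#; the 3rd of G# diminished seventh is B.
8 letter names make it an octave; at 11 semitones (a half step narrower than perfect) the quality is diminished.

diminished octave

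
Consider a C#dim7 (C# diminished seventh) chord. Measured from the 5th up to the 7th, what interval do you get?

C# diminished seventh is spelled C#–E–G–Bb.
So we need the interval from G up to Bb.
G up to Bb is 3 semitones, a half step narrower than a major third, so the interval is minor.

minor third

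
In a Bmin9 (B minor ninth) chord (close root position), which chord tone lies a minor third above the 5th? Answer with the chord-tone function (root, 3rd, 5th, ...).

7th

Bmin9: B D F# A C#.
The 5th is F#. A minor third above F# is A.
A is the chord's 7th.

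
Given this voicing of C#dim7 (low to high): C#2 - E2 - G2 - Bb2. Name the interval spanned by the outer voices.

The outer voices are C#2 and Bb2.
7 letter names make it a seventh; at 9 semitones (a whole step narrower than major) the quality is diminished.

diminished seventh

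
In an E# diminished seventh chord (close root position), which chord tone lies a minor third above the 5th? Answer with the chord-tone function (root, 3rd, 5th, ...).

Spelling the chord: E#-G#-B-D.
The 5th is B. A minor third above B is D.
D is the chord's 7th.

7th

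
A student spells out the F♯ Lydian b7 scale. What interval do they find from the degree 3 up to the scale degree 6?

perfect fourth

F♯ lydian dominant: F♯ G♯ A♯ B♯ C♯ D♯ E.
So we need the interval from A♯ up to D♯.
A♯ up to D♯ spans 4 letter names and 5 semitones — a perfect fourth.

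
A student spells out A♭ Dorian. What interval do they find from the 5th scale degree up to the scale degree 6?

major second

The scale runs A♭ B♭ C♭ D♭ E♭ F G♭.
5th scale degree = E♭; 6th scale degree = F.
From E♭ to F is 2 semitones, exactly the major second.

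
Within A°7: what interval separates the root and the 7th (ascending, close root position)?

diminished seventh

The chord tones of Adim7 are A C E♭ G♭.
So we need the interval from A up to G♭.
7 letter names make it a seventh; at 9 semitones (a whole step narrower than major) the quality is diminished.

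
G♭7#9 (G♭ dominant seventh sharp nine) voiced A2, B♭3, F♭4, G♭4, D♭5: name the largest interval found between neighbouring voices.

m9

Adjacent intervals: A2→B♭3 = minor ninth; B♭3→F♭4 = diminished fifth; F♭4→G♭4 = major second; G♭4→D♭5 = perfect fifth.
The largest is A2 to B♭3, a minor ninth (13 semitones).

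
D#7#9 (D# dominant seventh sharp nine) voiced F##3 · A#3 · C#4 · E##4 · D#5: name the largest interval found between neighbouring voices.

Adjacent intervals: F##3→A#3 = minor third; A#3→C#4 = minor third; C#4→E##4 = augmented third; E##4→D#5 = diminished seventh.
The largest is E##4 to D#5, a diminished seventh (9 semitones).

diminished seventh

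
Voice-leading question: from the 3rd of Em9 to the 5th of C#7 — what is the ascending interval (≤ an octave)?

A1

Em9 has G as its 3rd, and C#7 has G# as its 5th.
1 letter names make it a unison; at 1 semitone (a half step wider than perfect) the quality is augmented.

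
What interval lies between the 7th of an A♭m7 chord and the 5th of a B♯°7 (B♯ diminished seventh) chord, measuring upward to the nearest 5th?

augmented 7th

The 7th of A♭m7 is G♭; the 5th of B♯°7 (B♯ diminished seventh) is F♯.
From G♭ to F♯: 12 semitones over a seventh = augmented.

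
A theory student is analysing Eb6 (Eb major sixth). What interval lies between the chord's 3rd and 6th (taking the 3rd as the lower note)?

The chord tones of Eb6 (Eb major sixth) are Eb G Bb C.
3rd = G; 6th = C.
G up to C spans 4 letter names and 5 semitones — a perfect fourth.

perfect fourth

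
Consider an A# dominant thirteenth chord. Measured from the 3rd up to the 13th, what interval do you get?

perfect eleventh

A# dominant thirteenth is spelled A# C## E# G# B# F##.
The 3rd is C## and the 13th is F##.
C## up to F## spans 11 letter names and 17 semitones — a perfect eleventh.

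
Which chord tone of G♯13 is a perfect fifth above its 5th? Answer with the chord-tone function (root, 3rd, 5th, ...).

G♯13 (G♯ dominant thirteenth) is spelled G♯ B♯ D♯ F♯ A♯ E♯.
The 5th is D♯. A perfect fifth above D♯ is A♯.
A♯ is the chord's 9th.

9th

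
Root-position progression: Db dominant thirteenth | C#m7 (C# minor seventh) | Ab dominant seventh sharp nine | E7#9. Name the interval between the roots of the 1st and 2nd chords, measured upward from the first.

The roots are Db and C#.
Db up to C# is 12 semitones, a half step wider than a major seventh, so the interval is augmented.

A7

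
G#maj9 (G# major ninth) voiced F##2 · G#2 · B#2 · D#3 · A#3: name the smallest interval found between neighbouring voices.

Adjacent intervals: F##2→G#2 = minor second; G#2→B#2 = major third; B#2→D#3 = minor third; D#3→A#3 = perfect fifth.
The smallest is F##2 to G#2, a minor second (1 semitone).

minor second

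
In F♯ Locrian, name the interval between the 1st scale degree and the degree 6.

Spelling F♯ Locrian: F♯ G A B C D E.
So we need the interval from F♯ up to D.
F♯ up to D is 8 semitones, a half step narrower than a major sixth, so the interval is minor.

m6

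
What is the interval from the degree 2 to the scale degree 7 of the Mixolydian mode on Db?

minor 6th

Spelling the Mixolydian mode on Db: Db Eb F Gb Ab Bb Cb.
The degree 2 is Eb and the degree 7 is Cb.
6 letter names make it a sixth; at 8 semitones (a half step narrower than major) the quality is minor.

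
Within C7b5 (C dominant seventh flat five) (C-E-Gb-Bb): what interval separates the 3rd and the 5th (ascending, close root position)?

diminished third

That puts E below Gb.
From E to Gb: 2 semitones over a third = diminished.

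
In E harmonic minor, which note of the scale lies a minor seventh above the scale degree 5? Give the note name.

The scale is E F♯ G A B C D♯.
The scale degree 5 is B; a minor seventh above that is A — scale degree 4.

A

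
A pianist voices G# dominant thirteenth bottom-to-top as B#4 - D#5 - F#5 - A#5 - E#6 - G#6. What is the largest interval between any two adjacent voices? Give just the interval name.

Adjacent intervals: B#4→D#5 = minor third; D#5→F#5 = minor third; F#5→A#5 = major third; A#5→E#6 = perfect fifth; E#6→G#6 = minor third.
The largest is A#5 to E#6, a perfect fifth (7 semitones).

perfect fifth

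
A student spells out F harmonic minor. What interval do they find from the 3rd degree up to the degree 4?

M2

Spelling F harmonic minor: F G A♭ B♭ C D♭ E.
So we need the interval from A♭ up to B♭.
From A♭ to B♭ is 2 semitones, exactly the major second.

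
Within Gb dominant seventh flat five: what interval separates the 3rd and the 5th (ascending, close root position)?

The chord tones of Gb dominant seventh flat five are Gb, Bb, Dbb, Fb.
The 3rd is Bb and the 5th is Dbb.
From Bb to Dbb: 2 semitones over a third = diminished.

diminished third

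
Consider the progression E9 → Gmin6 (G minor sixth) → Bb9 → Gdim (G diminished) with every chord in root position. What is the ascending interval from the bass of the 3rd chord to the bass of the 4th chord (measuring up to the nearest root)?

The roots are Bb and G.
Counting 6 letters and 9 half steps from Bb gives a major sixth.

M6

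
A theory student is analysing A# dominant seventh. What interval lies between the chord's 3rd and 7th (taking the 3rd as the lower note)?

The chord tones of A# dominant seventh are A#-C##-E#-G#.
So we need the interval from C## up to G#.
5 letter names make it a fifth; at 6 semitones (a half step narrower than perfect) the quality is diminished.

d5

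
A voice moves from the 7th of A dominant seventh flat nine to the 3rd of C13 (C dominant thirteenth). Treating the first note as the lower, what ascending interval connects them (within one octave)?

major sixth

The 7th of A dominant seventh flat nine is G; the 3rd of C13 (C dominant thirteenth) is E.
Counting 6 letters and 9 half steps from G gives a major sixth.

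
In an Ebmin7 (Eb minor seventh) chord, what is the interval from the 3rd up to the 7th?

Ebmin7: Eb, Gb, Bb, Db.
That puts Gb below Db.
From Gb to Db is 7 semitones, exactly the perfect fifth.

P5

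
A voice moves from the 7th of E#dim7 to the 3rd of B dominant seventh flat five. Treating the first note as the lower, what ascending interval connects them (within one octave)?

augmented 1st

The 7th of E#dim7 is D; the 3rd of B dominant seventh flat five is D#.
D up to D# is 1 semitone, a half step wider than a perfect unison, so the interval is augmented.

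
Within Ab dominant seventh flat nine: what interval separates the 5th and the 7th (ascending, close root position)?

Spelling the chord: Ab-C-Eb-Gb-Bbb.
That puts Eb below Gb.
Eb up to Gb is 3 semitones, a half step narrower than a major third, so the interval is minor.

m3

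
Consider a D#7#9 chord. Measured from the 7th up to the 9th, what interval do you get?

augmented 3rd

The chord tones of D#7#9 (D# dominant seventh sharp nine) are D#, F##, A#, C#, E##.
So we need the interval from C# up to E##.
From C# to E##: 5 semitones over a third = augmented.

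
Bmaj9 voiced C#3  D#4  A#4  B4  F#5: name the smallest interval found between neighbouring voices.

Adjacent intervals: C#3→D#4 = major ninth; D#4→A#4 = perfect fifth; A#4→B4 = minor second; B4→F#5 = perfect fifth.
The smallest is A#4 to B4, a minor second (1 semitone).

m2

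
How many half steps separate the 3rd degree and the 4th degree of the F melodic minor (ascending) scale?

2

The scale is F G Ab Bb C D E.
Ab up to Bb is a major second — 2 semitones.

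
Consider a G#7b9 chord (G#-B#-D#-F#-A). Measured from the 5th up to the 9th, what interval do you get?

diminished fifth

The 5th is D# and the 9th is A.
5 letter names make it a fifth; at 6 semitones (a half step narrower than perfect) the quality is diminished.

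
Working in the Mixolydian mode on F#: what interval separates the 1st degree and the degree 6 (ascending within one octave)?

major 6th

F# mixolydian: F# G# A# B C# D# E.
That puts F# below D#.
From F# to D# is 9 semitones, exactly the major sixth.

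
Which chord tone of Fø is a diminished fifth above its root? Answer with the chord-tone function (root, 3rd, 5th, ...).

5th

The chord tones of Fm7b5 are F–Ab–Cb–Eb.
The root is F. A diminished fifth above F is Cb.
Cb is the chord's 5th.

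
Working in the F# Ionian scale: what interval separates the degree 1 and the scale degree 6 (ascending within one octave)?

F# major: F# G# A# B C# D# E#.
So we need the interval from F# up to D#.
From F# to D# is 9 semitones, exactly the major sixth.

major sixth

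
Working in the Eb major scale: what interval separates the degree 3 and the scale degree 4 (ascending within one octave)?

Eb major: Eb F G Ab Bb C D.
The degree 3 is G and the 4th scale degree is Ab.
2 letter names make it a second; at 1 semitone (a half step narrower than major) the quality is minor.

minor second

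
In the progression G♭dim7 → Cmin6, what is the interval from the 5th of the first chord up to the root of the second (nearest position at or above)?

The 5th of G♭dim7 is D𝄫; the root of Cmin6 is C.
D𝄫 up to C is 12 semitones, a half step wider than a major seventh, so the interval is augmented.

augmented seventh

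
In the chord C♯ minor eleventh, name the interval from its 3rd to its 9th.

major 7th

C♯ minor eleventh: C♯ E G♯ B D♯ F♯.
That puts E below D♯.
From E to D♯ is 11 semitones, exactly the major seventh.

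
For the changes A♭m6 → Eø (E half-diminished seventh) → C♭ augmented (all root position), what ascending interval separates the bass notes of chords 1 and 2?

augmented 5th

The roots are A♭ and E.
A♭ up to E is 8 semitones, a half step wider than a perfect fifth, so the interval is augmented.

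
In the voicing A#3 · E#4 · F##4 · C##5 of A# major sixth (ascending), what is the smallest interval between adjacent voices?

Adjacent intervals: A#3→E#4 = perfect fifth; E#4→F##4 = major second; F##4→C##5 = perfect fifth.
The smallest is E#4 to F##4, a major second (2 semitones).

M2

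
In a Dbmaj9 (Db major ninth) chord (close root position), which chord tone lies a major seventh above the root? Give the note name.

Dbmaj9: Db F Ab C Eb.
The root is Db. A major seventh above Db is C.
C is the chord's 7th.

C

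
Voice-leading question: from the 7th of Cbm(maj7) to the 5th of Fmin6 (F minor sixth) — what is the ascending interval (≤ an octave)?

The 7th of Cbm(maj7) is Bb; the 5th of Fmin6 (F minor sixth) is C.
Counting 2 letters and 2 half steps from Bb gives a major second.

major 2nd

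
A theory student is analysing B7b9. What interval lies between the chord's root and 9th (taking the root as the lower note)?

The chord tones of B7b9 (B dominant seventh flat nine) are B, D#, F#, A, C.
So we need the interval from B up to C.
B up to C is 13 semitones, a half step narrower than a major ninth, so the interval is minor.

minor ninth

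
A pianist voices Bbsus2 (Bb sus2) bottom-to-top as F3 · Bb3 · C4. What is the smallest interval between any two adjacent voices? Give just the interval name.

major second

Adjacent intervals: F3→Bb3 = perfect fourth; Bb3→C4 = major second.
The smallest is Bb3 to C4, a major second (2 semitones).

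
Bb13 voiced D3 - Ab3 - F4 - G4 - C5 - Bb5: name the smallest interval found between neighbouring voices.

Adjacent intervals: D3→Ab3 = diminished fifth; Ab3→F4 = major sixth; F4→G4 = major second; G4→C5 = perfect fourth; C5→Bb5 = minor seventh.
The smallest is F4 to G4, a major second (2 semitones).

major 2nd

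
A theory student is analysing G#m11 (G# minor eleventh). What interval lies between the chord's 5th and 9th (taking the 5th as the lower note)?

P5

The chord tones of G#m11 are G#-B-D#-F#-A#-C#.
5th = D#; 9th = A#.
D# up to A# spans 5 letter names and 7 semitones — a perfect fifth.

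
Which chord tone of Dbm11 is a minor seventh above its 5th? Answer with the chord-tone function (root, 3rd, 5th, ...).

Spelling the chord: Db Fb Ab Cb Eb Gb.
The 5th is Ab. A minor seventh above Ab is Gb.
Gb is the chord's 11th.

11th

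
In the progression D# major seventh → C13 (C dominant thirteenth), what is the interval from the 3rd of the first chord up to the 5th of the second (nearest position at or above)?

diminished second

The 3rd of D# major seventh is F##; the 5th of C13 (C dominant thirteenth) is G.
2 letter names make it a second; at 0 semitones (a whole step narrower than major) the quality is diminished.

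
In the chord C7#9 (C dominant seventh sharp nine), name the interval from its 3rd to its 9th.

The chord tones of C7#9 are C, E, G, Bb, D#.
The 3rd is E and the 9th is D#.
Counting 7 letters and 11 half steps from E gives a major seventh.

major seventh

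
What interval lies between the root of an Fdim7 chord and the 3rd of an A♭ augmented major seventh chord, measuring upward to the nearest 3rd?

perfect 5th

The root of Fdim7 is F; the 3rd of A♭ augmented major seventh is C.
Counting 5 letters and 7 half steps from F gives a perfect fifth.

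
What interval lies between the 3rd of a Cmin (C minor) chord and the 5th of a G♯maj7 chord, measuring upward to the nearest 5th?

augmented 7th

The 3rd of Cmin (C minor) is E♭; the 5th of G♯maj7 is D♯.
7 letter names make it a seventh; at 12 semitones (a half step wider than major) the quality is augmented.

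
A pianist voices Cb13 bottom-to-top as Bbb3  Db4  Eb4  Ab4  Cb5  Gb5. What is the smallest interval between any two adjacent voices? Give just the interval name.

M2

Adjacent intervals: Bbb3→Db4 = major third; Db4→Eb4 = major second; Eb4→Ab4 = perfect fourth; Ab4→Cb5 = minor third; Cb5→Gb5 = perfect fifth.
The smallest is Db4 to Eb4, a major second (2 semitones).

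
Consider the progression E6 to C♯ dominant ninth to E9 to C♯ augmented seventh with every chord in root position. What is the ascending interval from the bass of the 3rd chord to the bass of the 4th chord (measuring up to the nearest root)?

major 6th

The roots are E and C♯.
E up to C♯ spans 6 letter names and 9 semitones — a major sixth.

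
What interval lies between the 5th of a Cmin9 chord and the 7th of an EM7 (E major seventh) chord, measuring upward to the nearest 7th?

augmented fifth

The 5th of Cmin9 is G; the 7th of EM7 (E major seventh) is D♯.
G up to D♯ is 8 semitones, a half step wider than a perfect fifth, so the interval is augmented.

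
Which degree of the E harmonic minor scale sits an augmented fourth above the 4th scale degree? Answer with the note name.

D#

The scale is E F# G A B C D#.
The 4th scale degree is A; an augmented fourth above that is D# — scale degree 7.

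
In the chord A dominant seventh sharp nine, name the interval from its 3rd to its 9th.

M7

A7#9: A-C♯-E-G-B♯.
3rd = C♯; 9th = B♯.
From C♯ to B♯ is 11 semitones, exactly the major seventh.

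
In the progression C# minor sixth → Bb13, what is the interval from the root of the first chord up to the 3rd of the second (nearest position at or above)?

The root of C# minor sixth is C#; the 3rd of Bb13 is D.
2 letter names make it a second; at 1 semitone (a half step narrower than major) the quality is minor.

minor second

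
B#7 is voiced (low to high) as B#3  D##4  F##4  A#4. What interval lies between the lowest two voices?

Those voices are B#3 and D##4.
B# up to D## spans 3 letter names and 4 semitones — a major third.

major third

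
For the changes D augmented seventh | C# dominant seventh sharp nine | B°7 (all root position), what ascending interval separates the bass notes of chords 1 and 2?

major 7th

The roots are D and C#.
Counting 7 letters and 11 half steps from D gives a major seventh.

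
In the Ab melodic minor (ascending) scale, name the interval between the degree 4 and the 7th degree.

Ab melodic minor: Ab Bb Cb Db Eb F G.
That puts Db below G.
4 letter names make it a fourth; at 6 semitones (a half step wider than perfect) the quality is augmented.

A4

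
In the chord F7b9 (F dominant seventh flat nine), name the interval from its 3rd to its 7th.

diminished fifth

Spelling the chord: F, A, C, Eb, Gb.
3rd = A; 7th = Eb.
5 letter names make it a fifth; at 6 semitones (a half step narrower than perfect) the quality is diminished.
That tritone between 3rd and 7th is what gives the dominant seventh its pull toward resolution.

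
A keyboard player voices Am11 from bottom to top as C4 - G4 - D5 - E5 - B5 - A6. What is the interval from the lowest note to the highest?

The outer voices are C4 and A6.
From C to A is 33 semitones, exactly the major 20th.

major 20th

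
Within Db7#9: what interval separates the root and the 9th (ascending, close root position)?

augmented 9th

Db7#9 is spelled Db, F, Ab, Cb, E.
That puts Db below E.
From Db to E: 15 semitones over a ninth = augmented.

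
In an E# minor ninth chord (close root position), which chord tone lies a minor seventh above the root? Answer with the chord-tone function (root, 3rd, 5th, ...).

7th

E#m9 is spelled E# G# B# D# F##.
The root is E#. A minor seventh above E# is D#.
D# is the chord's 7th.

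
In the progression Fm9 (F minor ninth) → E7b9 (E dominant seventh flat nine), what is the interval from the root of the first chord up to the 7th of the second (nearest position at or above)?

major sixth

Fm9 (F minor ninth) has F as its root, and E7b9 (E dominant seventh flat nine) has D as its 7th.
F up to D spans 6 letter names and 9 semitones — a major sixth.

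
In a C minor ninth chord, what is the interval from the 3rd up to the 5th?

major third

The chord tones of C minor ninth are C–E♭–G–B♭–D.
That puts E♭ below G.
From E♭ to G is 4 semitones, exactly the major third.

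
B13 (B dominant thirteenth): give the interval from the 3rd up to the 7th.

B13 is spelled B-D♯-F♯-A-C♯-G♯.
The 3rd is D♯ and the 7th is A.
5 letter names make it a fifth; at 6 semitones (a half step narrower than perfect) the quality is diminished.

diminished fifth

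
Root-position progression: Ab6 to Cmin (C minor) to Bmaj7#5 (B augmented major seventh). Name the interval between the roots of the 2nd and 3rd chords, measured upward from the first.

The roots are C and B.
From C to B is 11 semitones, exactly the major seventh.

major seventh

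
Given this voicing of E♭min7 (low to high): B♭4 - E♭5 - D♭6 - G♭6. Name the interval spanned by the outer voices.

m13

The outer voices are B♭4 and G♭6.
B♭ up to G♭ is 20 semitones, a half step narrower than a major thirteenth, so the interval is minor.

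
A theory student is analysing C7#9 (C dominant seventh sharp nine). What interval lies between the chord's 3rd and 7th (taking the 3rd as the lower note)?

C7#9 (C dominant seventh sharp nine): C–E–G–Bb–D#.
The 3rd is E and the 7th is Bb.
E up to Bb is 6 semitones, a half step narrower than a perfect fifth, so the interval is diminished.
This 3–7 tritone is the characteristic tension at the heart of the dominant sound.

diminished fifth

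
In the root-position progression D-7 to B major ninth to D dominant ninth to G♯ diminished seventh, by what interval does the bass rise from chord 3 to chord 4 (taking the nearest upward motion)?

The roots are D and G♯.
From D to G♯: 6 semitones over a fourth = augmented.

A4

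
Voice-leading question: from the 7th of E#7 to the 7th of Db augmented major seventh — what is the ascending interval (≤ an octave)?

E#7 has D# as its 7th, and Db augmented major seventh has C as its 7th.
D# up to C is 9 semitones, a whole step narrower than a major seventh, so the interval is diminished.

d7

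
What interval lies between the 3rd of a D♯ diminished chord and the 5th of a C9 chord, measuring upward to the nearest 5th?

m2

D♯ diminished has F♯ as its 3rd, and C9 has G as its 5th.
2 letter names make it a second; at 1 semitone (a half step narrower than major) the quality is minor.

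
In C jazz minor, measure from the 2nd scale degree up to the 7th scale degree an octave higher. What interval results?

major thirteenth

Spelling C jazz minor: C D Eb F G A B.
The 2nd scale degree is D and the 7th degree (up an octave) is B.
Counting 13 letters and 21 half steps from D gives a major thirteenth.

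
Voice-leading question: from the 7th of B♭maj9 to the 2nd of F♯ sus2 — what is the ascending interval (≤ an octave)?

major seventh

The 7th of B♭maj9 is A; the 2nd of F♯ sus2 is G♯.
Counting 7 letters and 11 half steps from A gives a major seventh.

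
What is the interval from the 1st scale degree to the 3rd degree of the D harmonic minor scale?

The scale runs D E F G A Bb C#.
That puts D below F.
From D to F: 3 semitones over a third = minor.

minor third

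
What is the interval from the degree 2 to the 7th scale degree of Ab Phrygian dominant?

major sixth

Spelling Ab Phrygian dominant: Ab Bbb C Db Eb Fb Gb.
The degree 2 is Bbb and the 7th degree is Gb.
Bbb up to Gb spans 6 letter names and 9 semitones — a major sixth.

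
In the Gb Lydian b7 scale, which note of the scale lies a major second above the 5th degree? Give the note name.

The scale is Gb Ab Bb C Db Eb Fb.
The 5th degree is Db; a major second above that is Eb — scale degree 6.

Eb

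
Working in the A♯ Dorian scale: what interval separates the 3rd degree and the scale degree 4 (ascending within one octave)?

Spelling the A♯ Dorian scale: A♯ B♯ C♯ D♯ E♯ F𝄪 G♯.
3rd degree = C♯; 4th scale degree = D♯.
C♯ up to D♯ spans 2 letter names and 2 semitones — a major second.

major second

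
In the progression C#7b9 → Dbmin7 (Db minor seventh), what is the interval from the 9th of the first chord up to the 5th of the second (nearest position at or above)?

The 9th of C#7b9 is D; the 5th of Dbmin7 (Db minor seventh) is Ab.
From D to Ab: 6 semitones over a fifth = diminished.

diminished fifth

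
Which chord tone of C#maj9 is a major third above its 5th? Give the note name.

B#

Spelling the chord: C#–E#–G#–B#–D#.
The 5th is G#. A major third above G# is B#.
B# is the chord's 7th.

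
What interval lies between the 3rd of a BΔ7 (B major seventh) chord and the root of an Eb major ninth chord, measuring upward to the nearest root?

diminished 2nd

BΔ7 (B major seventh) has D# as its 3rd, and Eb major ninth has Eb as its root.
D# up to Eb is 0 semitones, a whole step narrower than a major second, so the interval is diminished.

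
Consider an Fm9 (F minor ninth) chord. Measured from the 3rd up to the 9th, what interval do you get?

F minor ninth is spelled F-A♭-C-E♭-G.
3rd = A♭; 9th = G.
From A♭ to G is 11 semitones, exactly the major seventh.

major 7th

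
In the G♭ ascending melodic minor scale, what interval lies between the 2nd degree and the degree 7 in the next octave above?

M13

G♭ melodic minor: G♭ A♭ B𝄫 C♭ D♭ E♭ F.
The 2nd degree is A♭ and the 7th degree (up an octave) is F.
A♭ up to F spans 13 letter names and 21 semitones — a major thirteenth.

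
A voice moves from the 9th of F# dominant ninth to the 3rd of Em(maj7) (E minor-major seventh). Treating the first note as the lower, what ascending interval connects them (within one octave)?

The 9th of F# dominant ninth is G#; the 3rd of Em(maj7) (E minor-major seventh) is G.
From G# to G: 11 semitones over an octave = diminished.

diminished octave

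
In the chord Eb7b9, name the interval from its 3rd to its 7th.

diminished fifth

Eb7b9: Eb, G, Bb, Db, Fb.
The 3rd is G and the 7th is Db.
5 letter names make it a fifth; at 6 semitones (a half step narrower than perfect) the quality is diminished.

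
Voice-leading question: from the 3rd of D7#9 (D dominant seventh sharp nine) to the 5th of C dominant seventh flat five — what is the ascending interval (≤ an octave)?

D7#9 (D dominant seventh sharp nine) has F# as its 3rd, and C dominant seventh flat five has Gb as its 5th.
2 letter names make it a second; at 0 semitones (a whole step narrower than major) the quality is diminished.

diminished second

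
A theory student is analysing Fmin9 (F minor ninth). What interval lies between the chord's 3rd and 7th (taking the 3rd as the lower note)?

The chord tones of F minor ninth are F A♭ C E♭ G.
The 3rd is A♭ and the 7th is E♭.
Counting 5 letters and 7 half steps from A♭ gives a perfect fifth.

P5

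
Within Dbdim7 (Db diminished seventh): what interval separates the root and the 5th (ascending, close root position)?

The chord tones of Dbdim7 are Db–Fb–Abb–Cbb.
That puts Db below Abb.
5 letter names make it a fifth; at 6 semitones (a half step narrower than perfect) the quality is diminished.

diminished fifth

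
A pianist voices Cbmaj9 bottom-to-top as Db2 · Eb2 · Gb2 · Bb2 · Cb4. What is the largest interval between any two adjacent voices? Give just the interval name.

m9

Adjacent intervals: Db2→Eb2 = major second; Eb2→Gb2 = minor third; Gb2→Bb2 = major third; Bb2→Cb4 = minor ninth.
The largest is Bb2 to Cb4, a minor ninth (13 semitones).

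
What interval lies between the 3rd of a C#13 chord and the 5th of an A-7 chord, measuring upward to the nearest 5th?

diminished octave

The 3rd of C#13 is E#; the 5th of A-7 is E.
From E# to E: 11 semitones over an octave = diminished.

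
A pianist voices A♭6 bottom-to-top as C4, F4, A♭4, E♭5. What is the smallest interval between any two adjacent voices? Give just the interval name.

Adjacent intervals: C4→F4 = perfect fourth; F4→A♭4 = minor third; A♭4→E♭5 = perfect fifth.
The smallest is F4 to A♭4, a minor third (3 semitones).

minor 3rd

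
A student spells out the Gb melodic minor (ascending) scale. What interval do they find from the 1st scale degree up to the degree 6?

Spelling the Gb melodic minor (ascending) scale: Gb Ab Bbb Cb Db Eb F.
So we need the interval from Gb up to Eb.
Gb up to Eb spans 6 letter names and 9 semitones — a major sixth.

major sixth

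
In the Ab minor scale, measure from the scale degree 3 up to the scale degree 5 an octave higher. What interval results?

major tenth

Spelling the Ab minor scale: Ab Bb Cb Db Eb Fb Gb.
That puts Cb below Eb.
Cb up to Eb spans 10 letter names and 16 semitones — a major tenth.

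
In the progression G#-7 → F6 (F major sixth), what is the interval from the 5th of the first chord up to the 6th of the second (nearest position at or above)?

The 5th of G#-7 is D#; the 6th of F6 (F major sixth) is D.
From D# to D: 11 semitones over an octave = diminished.

diminished 8th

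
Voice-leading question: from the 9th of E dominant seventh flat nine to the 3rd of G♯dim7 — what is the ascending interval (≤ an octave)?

E dominant seventh flat nine has F as its 9th, and G♯dim7 has B as its 3rd.
4 letter names make it a fourth; at 6 semitones (a half step wider than perfect) the quality is augmented.

A4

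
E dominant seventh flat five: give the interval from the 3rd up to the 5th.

E dominant seventh flat five is spelled E-G#-Bb-D.
So we need the interval from G# up to Bb.
From G# to Bb: 2 semitones over a third = diminished.

diminished 3rd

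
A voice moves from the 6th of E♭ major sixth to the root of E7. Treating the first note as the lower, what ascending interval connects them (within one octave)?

E♭ major sixth has C as its 6th, and E7 has E as its root.
From C to E is 4 semitones, exactly the major third.

major third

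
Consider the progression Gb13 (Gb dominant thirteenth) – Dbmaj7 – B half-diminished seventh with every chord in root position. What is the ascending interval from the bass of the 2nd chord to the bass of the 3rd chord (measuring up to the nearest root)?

augmented 6th

The roots are Db and B.
6 letter names make it a sixth; at 10 semitones (a half step wider than major) the quality is augmented.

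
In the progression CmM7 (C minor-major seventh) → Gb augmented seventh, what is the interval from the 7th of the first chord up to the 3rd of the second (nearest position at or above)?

diminished 8th

CmM7 (C minor-major seventh) has B as its 7th, and Gb augmented seventh has Bb as its 3rd.
8 letter names make it an octave; at 11 semitones (a half step narrower than perfect) the quality is diminished.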